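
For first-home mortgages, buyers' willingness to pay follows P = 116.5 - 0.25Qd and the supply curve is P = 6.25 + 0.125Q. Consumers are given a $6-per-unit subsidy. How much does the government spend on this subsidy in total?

Government cost = $1860

Pre-subsidy: 116.5 - 0.25Q = 6.25 + 0.125Q gives Q* = 294 and P* = 43.
With the rebate, buyers effectively pay Pb = Ps − 6, where Ps is the price sellers receive.
On the curves, Pb = 116.5 - 0.25Q and Ps = 6.25 + 0.125Q; the wedge Ps − Pb = 6 gives 6.25 + 0.125Q − (116.5 - 0.25Q) = 6, so Q' = 310.
Then Pb = 116.5 − 0.25·310 = 39 and Ps = 6.25 + 0.125·310 = 45.
Government outlay = subsidy × quantity = 6 × 310 = 1860.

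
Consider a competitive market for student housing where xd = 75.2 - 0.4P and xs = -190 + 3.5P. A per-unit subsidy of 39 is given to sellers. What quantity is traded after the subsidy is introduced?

Pre-subsidy: 75.2 - 0.4P = -190 + 3.5P gives P* = 68, x* = 48.
With the subsidy, sellers receive Ps = Pb + 39 for each unit, where Pb is the price buyers pay.
Supply in terms of Pb becomes xs = -190 + 3.5(Pb + 39) = -53.5 + 3.5Pb. Setting this equal to demand: 75.2 - 0.4Pb = -53.5 + 3.5Pb, so Pb = 33.
Sellers receive Ps = 33 + 39 = 72; x' = 75.2 − 0.4·33 = 62.

x' = 62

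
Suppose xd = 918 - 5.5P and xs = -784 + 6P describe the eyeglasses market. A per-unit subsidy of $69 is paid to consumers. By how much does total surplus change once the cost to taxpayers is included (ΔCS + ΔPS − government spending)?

Pre-subsidy: 918 - 5.5P = -784 + 6P gives P* = 148, x* = 104.
With the rebate, buyers effectively pay Pb = Ps − 69, where Ps is the price sellers receive.
Demand in terms of Ps becomes xd = 918 − 5.5(Ps − 69) = 1297.5 - 5.5Ps. Setting this equal to supply: 1297.5 - 5.5Ps = -784 + 6Ps, so Ps = 181.
Buyers pay Pb = 181 − 69 = 112; x' = -784 + 6·181 = 302.
ΔCS = ½(104 + 302)(148 − 112) = 7308; ΔPS = ½(104 + 302)(181 − 148) = 6699.
Government spending = 69 × 302 = 20838.
Net change = 7308 + 6699 − 20838 = -6831. The loss equals the DWL triangle ½·69·198.

Net change in total surplus = -$6831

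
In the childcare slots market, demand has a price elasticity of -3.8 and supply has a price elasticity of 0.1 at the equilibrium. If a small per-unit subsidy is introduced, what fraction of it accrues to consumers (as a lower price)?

Consumer share = 1/39

For a small subsidy around the equilibrium, the benefit split depends on the relative slopes, which at a point are proportional to the elasticities.
Buyer share = εs/(εs + |εd|) = 0.1/(0.1 + 3.8) = 1/39; seller share = |εd|/(εs + |εd|) = 38/39.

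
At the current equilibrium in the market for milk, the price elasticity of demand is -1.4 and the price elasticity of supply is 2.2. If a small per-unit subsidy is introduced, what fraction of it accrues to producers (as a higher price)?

Producer share = 7/18

For a small subsidy around the equilibrium, the benefit split depends on the relative slopes, which at a point are proportional to the elasticities.
Buyer share = εs/(εs + |εd|) = 2.2/(2.2 + 1.4) = 11/18; seller share = |εd|/(εs + |εd|) = 7/18.
So producers capture 7/18 of the subsidy.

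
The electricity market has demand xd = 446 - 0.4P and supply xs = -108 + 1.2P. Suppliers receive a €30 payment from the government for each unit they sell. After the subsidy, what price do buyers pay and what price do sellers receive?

Pre-subsidy: 446 - 0.4P = -108 + 1.2P gives P* = 346.25, x* = 307.5.
With the subsidy, sellers receive Ps = Pb + 30 for each unit, where Pb is the price buyers pay.
Supply in terms of Pb becomes xs = -108 + 1.2(Pb + 30) = -72 + 1.2Pb. Setting this equal to demand: 446 - 0.4Pb = -72 + 1.2Pb, so Pb = 323.75.
Sellers receive Ps = 323.75 + 30 = 353.75; x' = 446 − 0.4·323.75 = 316.5.

Buyers pay €323.75; sellers receive €353.75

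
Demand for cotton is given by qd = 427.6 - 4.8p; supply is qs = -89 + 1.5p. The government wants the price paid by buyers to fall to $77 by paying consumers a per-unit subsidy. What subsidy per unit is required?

At a buyer price of 77, quantity demanded is 427.6 − 4.8·77 = 58.
Sellers supply 58 only when they receive ps with -89 + 1.5·ps = 58, i.e. ps = 98.
s = ps − pb = 98 − 77 = 21.

Required subsidy s = $21 per unit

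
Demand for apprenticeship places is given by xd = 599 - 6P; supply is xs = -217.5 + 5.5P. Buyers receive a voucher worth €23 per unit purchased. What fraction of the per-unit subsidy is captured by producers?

Pre-subsidy: 599 - 6P = -217.5 + 5.5P gives P* = 71, x* = 173.
With the rebate, buyers effectively pay Pb = Ps − 23, where Ps is the price sellers receive.
Demand in terms of Ps becomes xd = 599 − 6(Ps − 23) = 737 - 6Ps. Setting this equal to supply: 737 - 6Ps = -217.5 + 5.5Ps, so Ps = 83.
Buyers pay Pb = 83 − 23 = 60; x' = -217.5 + 5.5·83 = 239.
Buyers' price falls by P* − Pb = 71 − 60 = 11; sellers' price rises by Ps − P* = 83 − 71 = 12.
So producers capture 12/23 = 12/23 of each unit of subsidy.

Producer share = 12/23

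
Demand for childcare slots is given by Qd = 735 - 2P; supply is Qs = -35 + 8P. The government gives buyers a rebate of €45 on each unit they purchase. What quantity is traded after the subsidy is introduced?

Pre-subsidy: 735 - 2P = -35 + 8P gives P* = 77, Q* = 581.
With the rebate, buyers effectively pay Pb = Ps − 45, where Ps is the price sellers receive.
Demand in terms of Ps becomes Qd = 735 − 2(Ps − 45) = 825 - 2Ps. Setting this equal to supply: 825 - 2Ps = -35 + 8Ps, so Ps = 86.
Buyers pay Pb = 86 − 45 = 41; Q' = -35 + 8·86 = 653.

Q' = 653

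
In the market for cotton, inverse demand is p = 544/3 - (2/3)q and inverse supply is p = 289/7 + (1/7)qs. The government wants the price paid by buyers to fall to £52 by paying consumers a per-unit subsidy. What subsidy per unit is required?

At a buyer price of 52, quantity demanded is 272 − 1.5·52 = 194.
Sellers supply 194 only when they receive ps = 289/7 + (1/7)·194 = 69.
s = ps − pb = 69 − 52 = 17.

Required subsidy s = £17 per unit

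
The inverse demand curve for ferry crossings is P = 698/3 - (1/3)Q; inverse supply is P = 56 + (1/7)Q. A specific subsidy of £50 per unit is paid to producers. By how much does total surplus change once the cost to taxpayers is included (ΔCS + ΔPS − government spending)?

Net change in total surplus = -£2625

Pre-subsidy: 698/3 - (1/3)Q = 56 + (1/7)Q gives Q* = 371 and P* = 109.
With the subsidy, sellers receive Ps = Pb + 50 for each unit, where Pb is the price buyers pay.
On the curves, Pb = 698/3 - (1/3)Q and Ps = 56 + (1/7)Q; the wedge Ps − Pb = 50 gives 56 + (1/7)Q − (698/3 - (1/3)Q) = 50, so Q' = 476.
Then Pb = 698/3 − (1/3)·476 = 74 and Ps = 56 + (1/7)·476 = 124.
ΔCS = ½(371 + 476)(109 − 74) = 14822.5; ΔPS = ½(371 + 476)(124 − 109) = 6352.5.
Government spending = 50 × 476 = 23800.
Net change = 14822.5 + 6352.5 − 23800 = -2625. The loss equals the DWL triangle ½·50·105.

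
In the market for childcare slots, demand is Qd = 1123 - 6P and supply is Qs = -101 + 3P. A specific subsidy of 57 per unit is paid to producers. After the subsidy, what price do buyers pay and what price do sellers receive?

Buyers pay 117; sellers receive 174

Pre-subsidy: 1123 - 6P = -101 + 3P gives P* = 136, Q* = 307.
With the subsidy, sellers receive Ps = Pb + 57 for each unit, where Pb is the price buyers pay.
Supply in terms of Pb becomes Qs = -101 + 3(Pb + 57) = 70 + 3Pb. Setting this equal to demand: 1123 - 6Pb = 70 + 3Pb, so Pb = 117.
Sellers receive Ps = 117 + 57 = 174; Q' = 1123 − 6·117 = 421.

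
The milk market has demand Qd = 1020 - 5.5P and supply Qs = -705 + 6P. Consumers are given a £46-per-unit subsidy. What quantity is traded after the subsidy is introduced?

Pre-subsidy: 1020 - 5.5P = -705 + 6P gives P* = 150, Q* = 195.
With the rebate, buyers effectively pay Pb = Ps − 46, where Ps is the price sellers receive.
Demand in terms of Ps becomes Qd = 1020 − 5.5(Ps − 46) = 1273 - 5.5Ps. Setting this equal to supply: 1273 - 5.5Ps = -705 + 6Ps, so Ps = 172.
Buyers pay Pb = 172 − 46 = 126; Q' = -705 + 6·172 = 327.

Q' = 327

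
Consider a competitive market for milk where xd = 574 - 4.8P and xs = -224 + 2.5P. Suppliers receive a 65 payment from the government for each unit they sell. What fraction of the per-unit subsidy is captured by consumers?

Pre-subsidy: 574 - 4.8P = -224 + 2.5P gives P* = 7980/73, x* = 3598/73.
With the subsidy, sellers receive Ps = Pb + 65 for each unit, where Pb is the price buyers pay.
Supply in terms of Pb becomes xs = -224 + 2.5(Pb + 65) = -61.5 + 2.5Pb. Setting this equal to demand: 574 - 4.8Pb = -61.5 + 2.5Pb, so Pb = 6355/73.
Sellers receive Ps = 6355/73 + 65 = 11100/73; x' = 574 − 4.8·(6355/73) = 11398/73.
Buyers' price falls by P* − Pb = 7980/73 − 6355/73 = 1625/73; sellers' price rises by Ps − P* = 11100/73 − 7980/73 = 3120/73.
So consumers capture (1625/73)/65 = 25/73 of each unit of subsidy.

Consumer share = 25/73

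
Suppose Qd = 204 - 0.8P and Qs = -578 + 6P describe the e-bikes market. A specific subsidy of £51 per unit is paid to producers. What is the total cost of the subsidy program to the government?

Government cost = £7548

Pre-subsidy: 204 - 0.8P = -578 + 6P gives P* = 115, Q* = 112.
With the subsidy, sellers receive Ps = Pb + 51 for each unit, where Pb is the price buyers pay.
Supply in terms of Pb becomes Qs = -578 + 6(Pb + 51) = -272 + 6Pb. Setting this equal to demand: 204 - 0.8Pb = -272 + 6Pb, so Pb = 70.
Sellers receive Ps = 70 + 51 = 121; Q' = 204 − 0.8·70 = 148.
Government outlay = subsidy × quantity = 51 × 148 = 7548.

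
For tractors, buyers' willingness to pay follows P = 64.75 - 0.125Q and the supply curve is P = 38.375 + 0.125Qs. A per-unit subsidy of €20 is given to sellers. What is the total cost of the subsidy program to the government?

Government cost = €3710

Pre-subsidy: 64.75 - 0.125Q = 38.375 + 0.125Q gives Q* = 105.5 and P* = 51.5625.
With the subsidy, sellers receive Ps = Pb + 20 for each unit, where Pb is the price buyers pay.
On the curves, Pb = 64.75 - 0.125Q and Ps = 38.375 + 0.125Q; the wedge Ps − Pb = 20 gives 38.375 + 0.125Q − (64.75 - 0.125Q) = 20, so Q' = 185.5.
Then Pb = 64.75 − 0.125·185.5 = 41.5625 and Ps = 38.375 + 0.125·185.5 = 61.5625.
Government outlay = subsidy × quantity = 20 × 185.5 = 3710.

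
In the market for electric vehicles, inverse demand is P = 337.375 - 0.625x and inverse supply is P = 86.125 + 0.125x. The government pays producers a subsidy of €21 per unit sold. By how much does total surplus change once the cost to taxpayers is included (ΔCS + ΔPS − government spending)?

Pre-subsidy: 337.375 - 0.625x = 86.125 + 0.125x gives x* = 335 and P* = 128.
With the subsidy, sellers receive Ps = Pb + 21 for each unit, where Pb is the price buyers pay.
On the curves, Pb = 337.375 - 0.625x and Ps = 86.125 + 0.125x; the wedge Ps − Pb = 21 gives 86.125 + 0.125x − (337.375 - 0.625x) = 21, so x' = 363.
Then Pb = 337.375 − 0.625·363 = 110.5 and Ps = 86.125 + 0.125·363 = 131.5.
ΔCS = ½(335 + 363)(128 − 110.5) = 6107.5; ΔPS = ½(335 + 363)(131.5 − 128) = 1221.5.
Government spending = 21 × 363 = 7623.
Net change = 6107.5 + 1221.5 − 7623 = -294. The loss equals the DWL triangle ½·21·28.

Net change in total surplus = -€294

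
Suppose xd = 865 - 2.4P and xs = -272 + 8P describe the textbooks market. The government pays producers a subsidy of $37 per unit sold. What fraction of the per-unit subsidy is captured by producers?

Producer share = 3/13

Pre-subsidy: 865 - 2.4P = -272 + 8P gives P* = 5685/52, x* = 7834/13.
With the subsidy, sellers receive Ps = Pb + 37 for each unit, where Pb is the price buyers pay.
Supply in terms of Pb becomes xs = -272 + 8(Pb + 37) = 24 + 8Pb. Setting this equal to demand: 865 - 2.4Pb = 24 + 8Pb, so Pb = 4205/52.
Sellers receive Ps = 4205/52 + 37 = 6129/52; x' = 865 − 2.4·(4205/52) = 8722/13.
Buyers' price falls by P* − Pb = 5685/52 − 4205/52 = 370/13; sellers' price rises by Ps − P* = 6129/52 − 5685/52 = 111/13.
So producers capture (111/13)/37 = 3/13 of each unit of subsidy.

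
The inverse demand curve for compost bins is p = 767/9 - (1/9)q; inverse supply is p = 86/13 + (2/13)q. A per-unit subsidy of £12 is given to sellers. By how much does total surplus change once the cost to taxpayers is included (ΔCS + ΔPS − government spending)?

Net change in total surplus = -8424/31

Pre-subsidy: 767/9 - (1/9)q = 86/13 + (2/13)q gives q* = 9197/31 and p* = 1620/31.
With the subsidy, sellers receive ps = pb + 12 for each unit, where pb is the price buyers pay.
On the curves, pb = 767/9 - (1/9)q and ps = 86/13 + (2/13)q; the wedge ps − pb = 12 gives 86/13 + (2/13)q − (767/9 - (1/9)q) = 12, so q' = 10601/31.
Then pb = 767/9 − (1/9)·(10601/31) = 1464/31 and ps = 86/13 + (2/13)·(10601/31) = 1836/31.
ΔCS = ½(9197/31 + 10601/31)(1620/31 − 1464/31) = 1544244/961; ΔPS = ½(9197/31 + 10601/31)(1836/31 − 1620/31) = 2138184/961.
Government spending = 12 × 10601/31 = 127212/31.
Net change = 1544244/961 + 2138184/961 − 127212/31 = -8424/31. The loss equals the DWL triangle ½·12·1404/31.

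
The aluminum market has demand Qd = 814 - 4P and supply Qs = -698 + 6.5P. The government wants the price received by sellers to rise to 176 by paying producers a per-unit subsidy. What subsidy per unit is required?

At a seller price of 176, quantity supplied is -698 + 6.5·176 = 446.
Buyers absorb 446 only when they pay Pb with 814 − 4·Pb = 446, i.e. Pb = 92.
s = Ps − Pb = 176 − 92 = 84.

Required subsidy s = 84 per unit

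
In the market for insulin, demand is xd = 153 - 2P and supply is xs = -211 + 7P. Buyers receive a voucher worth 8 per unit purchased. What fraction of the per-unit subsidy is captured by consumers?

Pre-subsidy: 153 - 2P = -211 + 7P gives P* = 364/9, x* = 649/9.
With the rebate, buyers effectively pay Pb = Ps − 8, where Ps is the price sellers receive.
Demand in terms of Ps becomes xd = 153 − 2(Ps − 8) = 169 - 2Ps. Setting this equal to supply: 169 - 2Ps = -211 + 7Ps, so Ps = 380/9.
Buyers pay Pb = 380/9 − 8 = 308/9; x' = -211 + 7·(380/9) = 761/9.
Buyers' price falls by P* − Pb = 364/9 − 308/9 = 56/9; sellers' price rises by Ps − P* = 380/9 − 364/9 = 16/9.
So consumers capture (56/9)/8 = 7/9 of each unit of subsidy.

Consumer share = 7/9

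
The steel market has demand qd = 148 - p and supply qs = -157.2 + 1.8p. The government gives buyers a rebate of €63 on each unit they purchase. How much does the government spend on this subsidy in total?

Government cost = €5008.5

Pre-subsidy: 148 - p = -157.2 + 1.8p gives p* = 109, q* = 39.
With the rebate, buyers effectively pay pb = ps − 63, where ps is the price sellers receive.
Demand in terms of ps becomes qd = 148 − 1(ps − 63) = 211 - ps. Setting this equal to supply: 211 - ps = -157.2 + 1.8ps, so ps = 131.5.
Buyers pay pb = 131.5 − 63 = 68.5; q' = -157.2 + 1.8·131.5 = 79.5.
Government outlay = subsidy × quantity = 63 × 79.5 = 5008.5.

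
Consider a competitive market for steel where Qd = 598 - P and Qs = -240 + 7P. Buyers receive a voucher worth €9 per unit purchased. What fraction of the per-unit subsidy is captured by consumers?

Consumer share = 0.875

Pre-subsidy: 598 - P = -240 + 7P gives P* = 104.75, Q* = 493.25.
With the rebate, buyers effectively pay Pb = Ps − 9, where Ps is the price sellers receive.
Demand in terms of Ps becomes Qd = 598 − 1(Ps − 9) = 607 - Ps. Setting this equal to supply: 607 - Ps = -240 + 7Ps, so Ps = 105.875.
Buyers pay Pb = 105.875 − 9 = 96.875; Q' = -240 + 7·105.875 = 501.125.
Buyers' price falls by P* − Pb = 104.75 − 96.875 = 7.875; sellers' price rises by Ps − P* = 105.875 − 104.75 = 1.125.
So consumers capture 7.875/9 = 0.875 of each unit of subsidy.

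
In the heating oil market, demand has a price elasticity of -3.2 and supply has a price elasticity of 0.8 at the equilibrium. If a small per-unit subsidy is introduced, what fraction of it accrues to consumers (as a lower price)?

Consumer share = 0.2

For a small subsidy around the equilibrium, the benefit split depends on the relative slopes, which at a point are proportional to the elasticities.
Buyer share = εs/(εs + |εd|) = 0.8/(0.8 + 3.2) = 0.2; seller share = |εd|/(εs + |εd|) = 0.8.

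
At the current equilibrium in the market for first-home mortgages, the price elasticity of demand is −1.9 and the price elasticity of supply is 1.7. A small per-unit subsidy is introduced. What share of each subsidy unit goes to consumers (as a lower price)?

For a small subsidy around the equilibrium, the benefit split depends on the relative slopes, which at a point are proportional to the elasticities.
Buyer share = εs/(εs + |εd|) = 1.7/(1.7 + 1.9) = 17/36; seller share = |εd|/(εs + |εd|) = 19/36.

Consumer share = 17/36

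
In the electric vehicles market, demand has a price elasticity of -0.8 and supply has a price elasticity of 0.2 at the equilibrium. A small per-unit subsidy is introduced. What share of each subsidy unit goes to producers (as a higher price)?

Producer share = 0.8

For a small subsidy around the equilibrium, the benefit split depends on the relative slopes, which at a point are proportional to the elasticities.
Buyer share = εs/(εs + |εd|) = 0.2/(0.2 + 0.8) = 0.2; seller share = |εd|/(εs + |εd|) = 0.8.
So producers capture 0.8 of the subsidy.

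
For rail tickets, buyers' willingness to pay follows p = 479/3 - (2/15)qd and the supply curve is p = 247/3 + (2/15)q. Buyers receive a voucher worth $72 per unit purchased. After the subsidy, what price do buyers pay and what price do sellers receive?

Buyers pay $85; sellers receive $157

Pre-subsidy: 479/3 - (2/15)q = 247/3 + (2/15)q gives q* = 290 and p* = 121.
With the rebate, buyers effectively pay pb = ps − 72, where ps is the price sellers receive.
On the curves, pb = 479/3 - (2/15)q and ps = 247/3 + (2/15)q; the wedge ps − pb = 72 gives 247/3 + (2/15)q − (479/3 - (2/15)q) = 72, so q' = 560.
Then pb = 479/3 − (2/15)·560 = 85 and ps = 247/3 + (2/15)·560 = 157.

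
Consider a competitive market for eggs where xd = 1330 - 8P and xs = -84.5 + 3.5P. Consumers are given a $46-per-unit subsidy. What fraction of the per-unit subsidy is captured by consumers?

Pre-subsidy: 1330 - 8P = -84.5 + 3.5P gives P* = 123, x* = 346.
With the rebate, buyers effectively pay Pb = Ps − 46, where Ps is the price sellers receive.
Demand in terms of Ps becomes xd = 1330 − 8(Ps − 46) = 1698 - 8Ps. Setting this equal to supply: 1698 - 8Ps = -84.5 + 3.5Ps, so Ps = 155.
Buyers pay Pb = 155 − 46 = 109; x' = -84.5 + 3.5·155 = 458.
Buyers' price falls by P* − Pb = 123 − 109 = 14; sellers' price rises by Ps − P* = 155 − 123 = 32.
So consumers capture 14/46 = 7/23 of each unit of subsidy.

Consumer share = 7/23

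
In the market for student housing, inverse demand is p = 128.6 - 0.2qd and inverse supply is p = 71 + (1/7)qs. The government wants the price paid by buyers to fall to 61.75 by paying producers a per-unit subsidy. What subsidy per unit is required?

Required subsidy s = 57 per unit

At a buyer price of 61.75, quantity demanded is 643 − 5·61.75 = 334.25.
Sellers supply 334.25 only when they receive ps = 71 + (1/7)·334.25 = 118.75.
s = ps − pb = 118.75 − 61.75 = 57.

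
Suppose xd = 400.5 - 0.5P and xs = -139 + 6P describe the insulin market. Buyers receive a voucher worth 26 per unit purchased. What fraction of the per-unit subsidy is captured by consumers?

Consumer share = 12/13

Pre-subsidy: 400.5 - 0.5P = -139 + 6P gives P* = 83, x* = 359.
With the rebate, buyers effectively pay Pb = Ps − 26, where Ps is the price sellers receive.
Demand in terms of Ps becomes xd = 400.5 − 0.5(Ps − 26) = 413.5 - 0.5Ps. Setting this equal to supply: 413.5 - 0.5Ps = -139 + 6Ps, so Ps = 85.
Buyers pay Pb = 85 − 26 = 59; x' = -139 + 6·85 = 371.
Buyers' price falls by P* − Pb = 83 − 59 = 24; sellers' price rises by Ps − P* = 85 − 83 = 2.
So consumers capture 24/26 = 12/13 of each unit of subsidy.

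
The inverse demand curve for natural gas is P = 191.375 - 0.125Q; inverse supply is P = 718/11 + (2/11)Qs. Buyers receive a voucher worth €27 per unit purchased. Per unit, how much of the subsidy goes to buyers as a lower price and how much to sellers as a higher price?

Pre-subsidy: 191.375 - 0.125Q = 718/11 + (2/11)Q gives Q* = 411 and P* = 140.
With the rebate, buyers effectively pay Pb = Ps − 27, where Ps is the price sellers receive.
On the curves, Pb = 191.375 - 0.125Q and Ps = 718/11 + (2/11)Q; the wedge Ps − Pb = 27 gives 718/11 + (2/11)Q − (191.375 - 0.125Q) = 27, so Q' = 499.
Then Pb = 191.375 − 0.125·499 = 129 and Ps = 718/11 + (2/11)·499 = 156.
Buyers' price falls by P* − Pb = 140 − 129 = 11; sellers' price rises by Ps − P* = 156 − 140 = 16.

Buyers gain €11 per unit; sellers gain €16 per unit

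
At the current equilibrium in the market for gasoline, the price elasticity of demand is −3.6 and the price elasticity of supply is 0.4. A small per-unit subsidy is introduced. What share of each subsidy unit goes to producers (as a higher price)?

For a small subsidy around the equilibrium, the benefit split depends on the relative slopes, which at a point are proportional to the elasticities.
Buyer share = εs/(εs + |εd|) = 0.4/(0.4 + 3.6) = 0.1; seller share = |εd|/(εs + |εd|) = 0.9.
So producers capture 0.9 of the subsidy.

Producer share = 0.9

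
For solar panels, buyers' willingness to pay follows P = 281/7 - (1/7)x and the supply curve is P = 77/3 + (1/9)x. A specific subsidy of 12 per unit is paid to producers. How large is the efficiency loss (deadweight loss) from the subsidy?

Pre-subsidy: 281/7 - (1/7)x = 77/3 + (1/9)x gives x* = 57 and P* = 32.
With the subsidy, sellers receive Ps = Pb + 12 for each unit, where Pb is the price buyers pay.
On the curves, Pb = 281/7 - (1/7)x and Ps = 77/3 + (1/9)x; the wedge Ps − Pb = 12 gives 77/3 + (1/9)x − (281/7 - (1/7)x) = 12, so x' = 104.25.
Then Pb = 281/7 − (1/7)·104.25 = 25.25 and Ps = 77/3 + (1/9)·104.25 = 37.25.
The subsidy expands output by 104.25 − 57 = 47.25 past the efficient level; on those units the gap between marginal cost and willingness to pay runs from 0 up to 12.
DWL = ½ × 12 × 47.25 = 283.5.

Deadweight loss = 283.5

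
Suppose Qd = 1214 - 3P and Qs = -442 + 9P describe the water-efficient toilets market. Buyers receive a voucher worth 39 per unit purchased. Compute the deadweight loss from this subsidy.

Deadweight loss = 1711.125

Pre-subsidy: 1214 - 3P = -442 + 9P gives P* = 138, Q* = 800.
With the rebate, buyers effectively pay Pb = Ps − 39, where Ps is the price sellers receive.
Demand in terms of Ps becomes Qd = 1214 − 3(Ps − 39) = 1331 - 3Ps. Setting this equal to supply: 1331 - 3Ps = -442 + 9Ps, so Ps = 147.75.
Buyers pay Pb = 147.75 − 39 = 108.75; Q' = -442 + 9·147.75 = 887.75.
The subsidy expands output by 887.75 − 800 = 87.75 past the efficient level; on those units the gap between marginal cost and willingness to pay runs from 0 up to 39.
DWL = ½ × 39 × 87.75 = 1711.125.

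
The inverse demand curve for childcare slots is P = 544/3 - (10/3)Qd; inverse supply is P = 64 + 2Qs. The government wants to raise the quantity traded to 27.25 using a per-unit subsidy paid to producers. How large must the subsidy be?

Required subsidy s = 28 per unit

At Q = 27.25, from the demand curve buyers pay Pb = 544/3 − (10/3)·27.25 = 90.5; from the supply curve sellers need Ps = 64 + 2·27.25 = 118.5.
The subsidy must fill the gap: s = Ps − Pb = 118.5 − 90.5 = 28.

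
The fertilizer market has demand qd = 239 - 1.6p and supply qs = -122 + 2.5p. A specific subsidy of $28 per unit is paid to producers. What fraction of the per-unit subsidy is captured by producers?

Producer share = 16/41

Pre-subsidy: 239 - 1.6p = -122 + 2.5p gives p* = 3610/41, q* = 4023/41.
With the subsidy, sellers receive ps = pb + 28 for each unit, where pb is the price buyers pay.
Supply in terms of pb becomes qs = -122 + 2.5(pb + 28) = -52 + 2.5pb. Setting this equal to demand: 239 - 1.6pb = -52 + 2.5pb, so pb = 2910/41.
Sellers receive ps = 2910/41 + 28 = 4058/41; q' = 239 − 1.6·(2910/41) = 5143/41.
Buyers' price falls by p* − pb = 3610/41 − 2910/41 = 700/41; sellers' price rises by ps − p* = 4058/41 − 3610/41 = 448/41.
So producers capture (448/41)/28 = 16/41 of each unit of subsidy.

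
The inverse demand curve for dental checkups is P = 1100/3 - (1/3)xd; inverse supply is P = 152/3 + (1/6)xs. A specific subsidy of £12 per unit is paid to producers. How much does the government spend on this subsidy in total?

Government cost = £7872

Pre-subsidy: 1100/3 - (1/3)x = 152/3 + (1/6)x gives x* = 632 and P* = 156.
With the subsidy, sellers receive Ps = Pb + 12 for each unit, where Pb is the price buyers pay.
On the curves, Pb = 1100/3 - (1/3)x and Ps = 152/3 + (1/6)x; the wedge Ps − Pb = 12 gives 152/3 + (1/6)x − (1100/3 - (1/3)x) = 12, so x' = 656.
Then Pb = 1100/3 − (1/3)·656 = 148 and Ps = 152/3 + (1/6)·656 = 160.
Government outlay = subsidy × quantity = 12 × 656 = 7872.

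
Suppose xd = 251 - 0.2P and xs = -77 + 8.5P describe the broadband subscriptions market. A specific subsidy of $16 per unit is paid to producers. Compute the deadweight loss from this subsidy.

Deadweight loss = 2176/87

Pre-subsidy: 251 - 0.2P = -77 + 8.5P gives P* = 3280/87, x* = 21181/87.
With the subsidy, sellers receive Ps = Pb + 16 for each unit, where Pb is the price buyers pay.
Supply in terms of Pb becomes xs = -77 + 8.5(Pb + 16) = 59 + 8.5Pb. Setting this equal to demand: 251 - 0.2Pb = 59 + 8.5Pb, so Pb = 640/29.
Sellers receive Ps = 640/29 + 16 = 1104/29; x' = 251 − 0.2·(640/29) = 7151/29.
The subsidy expands output by 7151/29 − 21181/87 = 272/87 past the efficient level; on those units the gap between marginal cost and willingness to pay runs from 0 up to 16.
DWL = ½ × 16 × 272/87 = 2176/87.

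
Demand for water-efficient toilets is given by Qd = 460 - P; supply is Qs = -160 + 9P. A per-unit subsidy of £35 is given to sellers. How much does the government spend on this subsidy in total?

Pre-subsidy: 460 - P = -160 + 9P gives P* = 62, Q* = 398.
With the subsidy, sellers receive Ps = Pb + 35 for each unit, where Pb is the price buyers pay.
Supply in terms of Pb becomes Qs = -160 + 9(Pb + 35) = 155 + 9Pb. Setting this equal to demand: 460 - Pb = 155 + 9Pb, so Pb = 30.5.
Sellers receive Ps = 30.5 + 35 = 65.5; Q' = 460 − 1·30.5 = 429.5.
Government outlay = subsidy × quantity = 35 × 429.5 = 15032.5.

Government cost = £15032.5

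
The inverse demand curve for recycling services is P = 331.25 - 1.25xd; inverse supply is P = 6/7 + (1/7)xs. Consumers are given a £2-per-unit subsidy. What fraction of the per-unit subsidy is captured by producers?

Pre-subsidy: 331.25 - 1.25x = 6/7 + (1/7)x gives x* = 9251/39 and P* = 1355/39.
With the rebate, buyers effectively pay Pb = Ps − 2, where Ps is the price sellers receive.
On the curves, Pb = 331.25 - 1.25x and Ps = 6/7 + (1/7)x; the wedge Ps − Pb = 2 gives 6/7 + (1/7)x − (331.25 - 1.25x) = 2, so x' = 9307/39.
Then Pb = 331.25 − 1.25·(9307/39) = 1285/39 and Ps = 6/7 + (1/7)·(9307/39) = 1363/39.
Buyers' price falls by P* − Pb = 1355/39 − 1285/39 = 70/39; sellers' price rises by Ps − P* = 1363/39 − 1355/39 = 8/39.
So producers capture (8/39)/2 = 4/39 of each unit of subsidy.

Producer share = 4/39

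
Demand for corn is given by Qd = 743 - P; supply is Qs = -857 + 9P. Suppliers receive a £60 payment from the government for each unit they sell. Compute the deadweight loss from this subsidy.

Pre-subsidy: 743 - P = -857 + 9P gives P* = 160, Q* = 583.
With the subsidy, sellers receive Ps = Pb + 60 for each unit, where Pb is the price buyers pay.
Supply in terms of Pb becomes Qs = -857 + 9(Pb + 60) = -317 + 9Pb. Setting this equal to demand: 743 - Pb = -317 + 9Pb, so Pb = 106.
Sellers receive Ps = 106 + 60 = 166; Q' = 743 − 1·106 = 637.
The subsidy expands output by 637 − 583 = 54 past the efficient level; on those units the gap between marginal cost and willingness to pay runs from 0 up to 60.
DWL = ½ × 60 × 54 = 1620.

Deadweight loss = £1620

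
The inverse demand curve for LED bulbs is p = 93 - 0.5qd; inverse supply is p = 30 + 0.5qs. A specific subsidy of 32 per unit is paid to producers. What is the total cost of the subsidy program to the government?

Government cost = 3040

Pre-subsidy: 93 - 0.5q = 30 + 0.5q gives q* = 63 and p* = 61.5.
With the subsidy, sellers receive ps = pb + 32 for each unit, where pb is the price buyers pay.
On the curves, pb = 93 - 0.5q and ps = 30 + 0.5q; the wedge ps − pb = 32 gives 30 + 0.5q − (93 - 0.5q) = 32, so q' = 95.
Then pb = 93 − 0.5·95 = 45.5 and ps = 30 + 0.5·95 = 77.5.
Government outlay = subsidy × quantity = 32 × 95 = 3040.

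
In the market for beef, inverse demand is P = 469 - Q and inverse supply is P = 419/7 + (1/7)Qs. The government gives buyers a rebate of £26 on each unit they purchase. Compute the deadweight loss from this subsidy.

Pre-subsidy: 469 - Q = 419/7 + (1/7)Q gives Q* = 358 and P* = 111.
With the rebate, buyers effectively pay Pb = Ps − 26, where Ps is the price sellers receive.
On the curves, Pb = 469 - Q and Ps = 419/7 + (1/7)Q; the wedge Ps − Pb = 26 gives 419/7 + (1/7)Q − (469 - Q) = 26, so Q' = 380.75.
Then Pb = 469 − 1·380.75 = 88.25 and Ps = 419/7 + (1/7)·380.75 = 114.25.
The subsidy expands output by 380.75 − 358 = 22.75 past the efficient level; on those units the gap between marginal cost and willingness to pay runs from 0 up to 26.
DWL = ½ × 26 × 22.75 = 295.75.

Deadweight loss = £295.75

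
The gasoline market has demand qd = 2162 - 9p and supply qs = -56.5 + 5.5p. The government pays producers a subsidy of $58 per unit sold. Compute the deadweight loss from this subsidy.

Pre-subsidy: 2162 - 9p = -56.5 + 5.5p gives p* = 153, q* = 785.
With the subsidy, sellers receive ps = pb + 58 for each unit, where pb is the price buyers pay.
Supply in terms of pb becomes qs = -56.5 + 5.5(pb + 58) = 262.5 + 5.5pb. Setting this equal to demand: 2162 - 9pb = 262.5 + 5.5pb, so pb = 131.
Sellers receive ps = 131 + 58 = 189; q' = 2162 − 9·131 = 983.
The subsidy expands output by 983 − 785 = 198 past the efficient level; on those units the gap between marginal cost and willingness to pay runs from 0 up to 58.
DWL = ½ × 58 × 198 = 5742.

Deadweight loss = $5742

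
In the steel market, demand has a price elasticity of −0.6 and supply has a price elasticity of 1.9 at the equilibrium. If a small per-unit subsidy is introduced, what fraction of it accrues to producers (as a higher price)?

Producer share = 0.24

For a small subsidy around the equilibrium, the benefit split depends on the relative slopes, which at a point are proportional to the elasticities.
Buyer share = εs/(εs + |εd|) = 1.9/(1.9 + 0.6) = 0.76; seller share = |εd|/(εs + |εd|) = 0.24.
So producers capture 0.24 of the subsidy.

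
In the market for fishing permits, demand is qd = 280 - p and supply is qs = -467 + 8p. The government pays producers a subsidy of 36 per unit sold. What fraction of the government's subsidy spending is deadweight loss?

DWL / government spending = 16/229

Pre-subsidy: 280 - p = -467 + 8p gives p* = 83, q* = 197.
With the subsidy, sellers receive ps = pb + 36 for each unit, where pb is the price buyers pay.
Supply in terms of pb becomes qs = -467 + 8(pb + 36) = -179 + 8pb. Setting this equal to demand: 280 - pb = -179 + 8pb, so pb = 51.
Sellers receive ps = 51 + 36 = 87; q' = 280 − 1·51 = 229.
ΔCS = ½(197 + 229)(83 − 51) = 6816; ΔPS = ½(197 + 229)(87 − 83) = 852.
Government spending = 36 × 229 = 8244.
DWL = ½ × 36 × (229 − 197) = 576; fraction = 576 / 8244 = 16/229.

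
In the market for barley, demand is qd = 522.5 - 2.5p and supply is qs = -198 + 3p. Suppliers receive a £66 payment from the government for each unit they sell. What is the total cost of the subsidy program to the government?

Pre-subsidy: 522.5 - 2.5p = -198 + 3p gives p* = 131, q* = 195.
With the subsidy, sellers receive ps = pb + 66 for each unit, where pb is the price buyers pay.
Supply in terms of pb becomes qs = -198 + 3(pb + 66) = 0 + 3pb. Setting this equal to demand: 522.5 - 2.5pb = 0 + 3pb, so pb = 95.
Sellers receive ps = 95 + 66 = 161; q' = 522.5 − 2.5·95 = 285.
Government outlay = subsidy × quantity = 66 × 285 = 18810.

Government cost = £18810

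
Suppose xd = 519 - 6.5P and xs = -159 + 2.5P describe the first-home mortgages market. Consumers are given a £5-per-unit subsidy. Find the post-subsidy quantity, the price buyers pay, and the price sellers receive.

Pre-subsidy: 519 - 6.5P = -159 + 2.5P gives P* = 226/3, x* = 88/3.
With the rebate, buyers effectively pay Pb = Ps − 5, where Ps is the price sellers receive.
Demand in terms of Ps becomes xd = 519 − 6.5(Ps − 5) = 551.5 - 6.5Ps. Setting this equal to supply: 551.5 - 6.5Ps = -159 + 2.5Ps, so Ps = 1421/18.
Buyers pay Pb = 1421/18 − 5 = 1331/18; x' = -159 + 2.5·(1421/18) = 1381/36.

x' = 1381/36; buyers pay 1331/18; sellers receive 1421/18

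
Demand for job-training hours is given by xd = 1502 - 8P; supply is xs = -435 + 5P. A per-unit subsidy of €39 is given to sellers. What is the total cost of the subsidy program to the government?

Government cost = €16770

Pre-subsidy: 1502 - 8P = -435 + 5P gives P* = 149, x* = 310.
With the subsidy, sellers receive Ps = Pb + 39 for each unit, where Pb is the price buyers pay.
Supply in terms of Pb becomes xs = -435 + 5(Pb + 39) = -240 + 5Pb. Setting this equal to demand: 1502 - 8Pb = -240 + 5Pb, so Pb = 134.
Sellers receive Ps = 134 + 39 = 173; x' = 1502 − 8·134 = 430.
Government outlay = subsidy × quantity = 39 × 430 = 16770.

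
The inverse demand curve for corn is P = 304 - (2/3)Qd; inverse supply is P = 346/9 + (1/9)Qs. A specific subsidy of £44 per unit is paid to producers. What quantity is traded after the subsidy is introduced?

Q' = 398

Pre-subsidy: 304 - (2/3)Q = 346/9 + (1/9)Q gives Q* = 2390/7 and P* = 1604/21.
With the subsidy, sellers receive Ps = Pb + 44 for each unit, where Pb is the price buyers pay.
On the curves, Pb = 304 - (2/3)Q and Ps = 346/9 + (1/9)Q; the wedge Ps − Pb = 44 gives 346/9 + (1/9)Q − (304 - (2/3)Q) = 44, so Q' = 398.
Then Pb = 304 − (2/3)·398 = 116/3 and Ps = 346/9 + (1/9)·398 = 248/3.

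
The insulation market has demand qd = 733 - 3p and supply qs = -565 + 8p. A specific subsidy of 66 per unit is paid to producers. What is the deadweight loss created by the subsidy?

Pre-subsidy: 733 - 3p = -565 + 8p gives p* = 118, q* = 379.
With the subsidy, sellers receive ps = pb + 66 for each unit, where pb is the price buyers pay.
Supply in terms of pb becomes qs = -565 + 8(pb + 66) = -37 + 8pb. Setting this equal to demand: 733 - 3pb = -37 + 8pb, so pb = 70.
Sellers receive ps = 70 + 66 = 136; q' = 733 − 3·70 = 523.
The subsidy expands output by 523 − 379 = 144 past the efficient level; on those units the gap between marginal cost and willingness to pay runs from 0 up to 66.
DWL = ½ × 66 × 144 = 4752.

Deadweight loss = 4752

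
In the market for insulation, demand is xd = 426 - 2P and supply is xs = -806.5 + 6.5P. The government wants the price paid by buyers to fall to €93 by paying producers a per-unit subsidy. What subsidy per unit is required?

Required subsidy s = €68 per unit

At a buyer price of 93, quantity demanded is 426 − 2·93 = 240.
Sellers supply 240 only when they receive Ps with -806.5 + 6.5·Ps = 240, i.e. Ps = 161.
s = Ps − Pb = 161 − 93 = 68.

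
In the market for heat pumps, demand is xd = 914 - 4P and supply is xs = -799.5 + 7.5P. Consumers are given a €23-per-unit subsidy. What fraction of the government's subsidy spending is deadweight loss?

DWL / government spending = 5/63

Pre-subsidy: 914 - 4P = -799.5 + 7.5P gives P* = 149, x* = 318.
With the rebate, buyers effectively pay Pb = Ps − 23, where Ps is the price sellers receive.
Demand in terms of Ps becomes xd = 914 − 4(Ps − 23) = 1006 - 4Ps. Setting this equal to supply: 1006 - 4Ps = -799.5 + 7.5Ps, so Ps = 157.
Buyers pay Pb = 157 − 23 = 134; x' = -799.5 + 7.5·157 = 378.
ΔCS = ½(318 + 378)(149 − 134) = 5220; ΔPS = ½(318 + 378)(157 − 149) = 2784.
Government spending = 23 × 378 = 8694.
DWL = ½ × 23 × (378 − 318) = 690; fraction = 690 / 8694 = 5/63.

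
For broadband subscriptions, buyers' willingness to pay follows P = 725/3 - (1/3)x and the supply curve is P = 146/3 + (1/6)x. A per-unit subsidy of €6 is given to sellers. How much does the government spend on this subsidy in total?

Pre-subsidy: 725/3 - (1/3)x = 146/3 + (1/6)x gives x* = 386 and P* = 113.
With the subsidy, sellers receive Ps = Pb + 6 for each unit, where Pb is the price buyers pay.
On the curves, Pb = 725/3 - (1/3)x and Ps = 146/3 + (1/6)x; the wedge Ps − Pb = 6 gives 146/3 + (1/6)x − (725/3 - (1/3)x) = 6, so x' = 398.
Then Pb = 725/3 − (1/3)·398 = 109 and Ps = 146/3 + (1/6)·398 = 115.
Government outlay = subsidy × quantity = 6 × 398 = 2388.

Government cost = €2388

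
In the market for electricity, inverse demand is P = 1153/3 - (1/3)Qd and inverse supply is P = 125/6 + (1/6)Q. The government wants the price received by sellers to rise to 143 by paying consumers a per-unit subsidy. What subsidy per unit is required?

At a seller price of 143, quantity supplied is -125 + 6·143 = 733.
Buyers absorb 733 only when they pay Pb = 1153/3 − (1/3)·733 = 140.
s = Ps − Pb = 143 − 140 = 3.

Required subsidy s = 3 per unit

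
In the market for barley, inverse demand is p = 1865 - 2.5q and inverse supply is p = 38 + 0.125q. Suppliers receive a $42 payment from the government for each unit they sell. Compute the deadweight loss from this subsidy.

Pre-subsidy: 1865 - 2.5q = 38 + 0.125q gives q* = 696 and p* = 125.
With the subsidy, sellers receive ps = pb + 42 for each unit, where pb is the price buyers pay.
On the curves, pb = 1865 - 2.5q and ps = 38 + 0.125q; the wedge ps − pb = 42 gives 38 + 0.125q − (1865 - 2.5q) = 42, so q' = 712.
Then pb = 1865 − 2.5·712 = 85 and ps = 38 + 0.125·712 = 127.
The subsidy expands output by 712 − 696 = 16 past the efficient level; on those units the gap between marginal cost and willingness to pay runs from 0 up to 42.
DWL = ½ × 42 × 16 = 336.

Deadweight loss = $336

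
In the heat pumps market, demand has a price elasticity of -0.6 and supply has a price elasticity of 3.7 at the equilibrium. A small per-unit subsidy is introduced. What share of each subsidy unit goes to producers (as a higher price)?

Producer share = 6/43

For a small subsidy around the equilibrium, the benefit split depends on the relative slopes, which at a point are proportional to the elasticities.
Buyer share = εs/(εs + |εd|) = 3.7/(3.7 + 0.6) = 37/43; seller share = |εd|/(εs + |εd|) = 6/43.
So producers capture 6/43 of the subsidy.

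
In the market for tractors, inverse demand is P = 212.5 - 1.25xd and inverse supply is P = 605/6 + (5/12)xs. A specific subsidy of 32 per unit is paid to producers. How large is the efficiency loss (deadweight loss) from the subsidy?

Pre-subsidy: 212.5 - 1.25x = 605/6 + (5/12)x gives x* = 67 and P* = 128.75.
With the subsidy, sellers receive Ps = Pb + 32 for each unit, where Pb is the price buyers pay.
On the curves, Pb = 212.5 - 1.25x and Ps = 605/6 + (5/12)x; the wedge Ps − Pb = 32 gives 605/6 + (5/12)x − (212.5 - 1.25x) = 32, so x' = 86.2.
Then Pb = 212.5 − 1.25·86.2 = 104.75 and Ps = 605/6 + (5/12)·86.2 = 136.75.
The subsidy expands output by 86.2 − 67 = 19.2 past the efficient level; on those units the gap between marginal cost and willingness to pay runs from 0 up to 32.
DWL = ½ × 32 × 19.2 = 307.2.

Deadweight loss = 307.2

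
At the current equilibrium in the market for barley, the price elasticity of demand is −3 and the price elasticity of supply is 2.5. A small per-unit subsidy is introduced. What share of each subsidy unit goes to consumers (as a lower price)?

For a small subsidy around the equilibrium, the benefit split depends on the relative slopes, which at a point are proportional to the elasticities.
Buyer share = εs/(εs + |εd|) = 2.5/(2.5 + 3) = 5/11; seller share = |εd|/(εs + |εd|) = 6/11.

Consumer share = 5/11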